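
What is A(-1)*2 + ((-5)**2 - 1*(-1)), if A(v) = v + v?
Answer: 22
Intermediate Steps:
A(v) = 2*v
A(-1)*2 + ((-5)**2 - 1*(-1)) = (2*(-1))*2 + ((-5)**2 - 1*(-1)) = -2*2 + (25 + 1) = -4 + 26 = 22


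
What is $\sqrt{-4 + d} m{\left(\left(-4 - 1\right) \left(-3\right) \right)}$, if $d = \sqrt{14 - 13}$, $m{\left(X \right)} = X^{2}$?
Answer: $225 i \sqrt{3} \approx 389.71 i$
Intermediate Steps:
$d = 1$ ($d = \sqrt{1} = 1$)
$\sqrt{-4 + d} m{\left(\left(-4 - 1\right) \left(-3\right) \right)} = \sqrt{-4 + 1} \left(\left(-4 - 1\right) \left(-3\right)\right)^{2} = \sqrt{-3} \left(\left(-5\right) \left(-3\right)\right)^{2} = i \sqrt{3} \cdot 15^{2} = i \sqrt{3} \cdot 225 = 225 i \sqrt{3}$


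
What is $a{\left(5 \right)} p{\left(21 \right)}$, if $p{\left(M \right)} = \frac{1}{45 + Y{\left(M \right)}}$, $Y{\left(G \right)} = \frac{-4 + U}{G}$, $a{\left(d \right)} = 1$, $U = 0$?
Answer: $\frac{21}{941} \approx 0.022317$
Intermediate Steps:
$Y{\left(G \right)} = - \frac{4}{G}$ ($Y{\left(G \right)} = \frac{-4 + 0}{G} = - \frac{4}{G}$)
$p{\left(M \right)} = \frac{1}{45 - \frac{4}{M}}$
$a{\left(5 \right)} p{\left(21 \right)} = 1 \frac{21}{-4 + 45 \cdot 21} = 1 \frac{21}{-4 + 945} = 1 \cdot \frac{21}{941} = \frac{21}{941}$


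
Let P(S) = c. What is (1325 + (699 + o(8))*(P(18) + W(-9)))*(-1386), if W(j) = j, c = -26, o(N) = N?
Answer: 32460120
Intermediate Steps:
P(S) = -26
(1325 + (699 + o(8))*(P(18) + W(-9)))*(-1386) = (1325 + (699 + 8)*(-26 - 9))*(-1386) = (1325 + 707*(-35))*(-1386) = (1325 - 24745)*(-1386) = -23420*(-1386) = 32460120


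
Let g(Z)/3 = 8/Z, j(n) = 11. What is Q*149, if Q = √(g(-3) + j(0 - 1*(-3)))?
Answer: 149*√3 ≈ 258.08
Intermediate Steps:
g(Z) = 24/Z (g(Z) = 3*(8/Z) = 24/Z)
Q = √3 (Q = √(24/(-3) + 11) = √(24*(-⅓) + 11) = √(-8 + 11) = √3 ≈ 1.7320)
Q*149 = √3*149 = 149*√3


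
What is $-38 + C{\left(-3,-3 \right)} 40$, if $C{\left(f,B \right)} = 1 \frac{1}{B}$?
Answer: $- \frac{154}{3} \approx -51.333$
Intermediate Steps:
$C{\left(f,B \right)} = \frac{1}{B}$
$-38 + C{\left(-3,-3 \right)} 40 = -38 + \frac{1}{-3} \cdot 40 = -38 - \frac{40}{3} = - \frac{154}{3}$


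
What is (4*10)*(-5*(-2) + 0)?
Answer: 400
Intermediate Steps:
(4*10)*(-5*(-2) + 0) = 40*(10 + 0) = 40*10 = 400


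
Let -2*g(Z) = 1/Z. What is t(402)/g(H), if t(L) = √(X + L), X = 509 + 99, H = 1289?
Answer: -2578*√1010 ≈ -81930.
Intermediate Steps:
X = 608
g(Z) = -1/(2*Z)
t(L) = √(608 + L)
t(402)/g(H) = √(608 + 402)/((-½/1289)) = √1010/((-½*1/1289)) = √1010/(-1/2578) = √1010*(-2578) = -2578*√1010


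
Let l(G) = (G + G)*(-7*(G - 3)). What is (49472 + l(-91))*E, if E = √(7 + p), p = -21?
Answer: -70284*I*√14 ≈ -2.6298e+5*I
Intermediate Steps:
l(G) = 2*G*(21 - 7*G) (l(G) = (2*G)*(-7*(-3 + G)) = (2*G)*(21 - 7*G) = 2*G*(21 - 7*G))
E = I*√14 (E = √(7 - 21) = √(-14) = I*√14 ≈ 3.7417*I)
(49472 + l(-91))*E = (49472 + 14*(-91)*(3 - 1*(-91)))*(I*√14) = (49472 + 14*(-91)*(3 + 91))*(I*√14) = (49472 + 14*(-91)*94)*(I*√14) = (49472 - 119756)*(I*√14) = -70284*I*√14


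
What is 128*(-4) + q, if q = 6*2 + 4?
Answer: -496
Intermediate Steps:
q = 16 (q = 12 + 4 = 16)
128*(-4) + q = 128*(-4) + 16 = -512 + 16 = -496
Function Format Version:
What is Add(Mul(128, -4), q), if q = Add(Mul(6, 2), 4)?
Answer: -496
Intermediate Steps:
q = 16 (q = Add(12, 4) = 16)
Add(Mul(128, -4), q) = Add(Mul(128, -4), 16) = Add(-512, 16) = -496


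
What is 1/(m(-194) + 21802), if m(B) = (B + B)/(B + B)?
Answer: 1/21803 ≈ 4.5865e-5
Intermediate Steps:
m(B) = 1 (m(B) = (2*B)/((2*B)) = (2*B)*(1/(2*B)) = 1)
1/(m(-194) + 21802) = 1/(1 + 21802) = 1/21803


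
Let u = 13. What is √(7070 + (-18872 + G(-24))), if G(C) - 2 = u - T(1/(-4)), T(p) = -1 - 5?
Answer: 3*I*√1309 ≈ 108.54*I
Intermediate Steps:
T(p) = -6
G(C) = 21 (G(C) = 2 + (13 - 1*(-6)) = 2 + (13 + 6) = 2 + 19 = 21)
√(7070 + (-18872 + G(-24))) = √(7070 + (-18872 + 21)) = √(7070 - 18851) = √(-11781) = 3*I*√1309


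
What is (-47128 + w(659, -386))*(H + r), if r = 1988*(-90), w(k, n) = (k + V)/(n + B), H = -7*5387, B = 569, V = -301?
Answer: 1868222793514/183 ≈ 1.0209e+10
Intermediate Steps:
H = -37709
w(k, n) = (-301 + k)/(569 + n) (w(k, n) = (k - 301)/(n + 569) = (-301 + k)/(569 + n))
r = -178920
(-47128 + w(659, -386))*(H + r) = (-47128 + (-301 + 659)/(569 - 386))*(-37709 - 178920) = (-47128 + 358/183)*(-216629) = -8624066/183*(-216629) = 1868222793514/183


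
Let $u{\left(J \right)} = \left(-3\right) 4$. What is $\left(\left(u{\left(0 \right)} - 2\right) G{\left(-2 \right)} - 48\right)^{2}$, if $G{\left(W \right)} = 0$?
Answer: $2304$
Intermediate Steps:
$u{\left(J \right)} = -12$
$\left(\left(u{\left(0 \right)} - 2\right) G{\left(-2 \right)} - 48\right)^{2} = \left(\left(-12 - 2\right) 0 - 48\right)^{2} = \left(\left(-14\right) 0 - 48\right)^{2} = \left(0 - 48\right)^{2} = \left(-48\right)^{2} = 2304$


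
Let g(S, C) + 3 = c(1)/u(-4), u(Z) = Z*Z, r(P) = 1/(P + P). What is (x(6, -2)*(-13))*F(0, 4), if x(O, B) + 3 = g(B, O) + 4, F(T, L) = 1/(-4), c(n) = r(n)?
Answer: -819/128 ≈ -6.3984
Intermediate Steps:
r(P) = 1/(2*P)
c(n) = 1/(2*n)
F(T, L) = -¼
u(Z) = Z²
g(S, C) = -95/32 (g(S, C) = -3 + ((½)/1)/((-4)²) = -3 + ((½)*1)/16 = -3 + (½)*(1/16) = -3 + 1/32 = -95/32)
x(O, B) = -63/32 (x(O, B) = -3 + (-95/32 + 4) = -3 + 33/32 = -63/32)
(x(6, -2)*(-13))*F(0, 4) = -63/32*(-13)*(-¼) = (819/32)*(-¼) = -819/128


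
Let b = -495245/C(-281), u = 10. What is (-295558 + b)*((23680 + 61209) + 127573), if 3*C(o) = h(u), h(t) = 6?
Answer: -115405215391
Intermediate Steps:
C(o) = 2 (C(o) = (1/3)*6 = 2)
b = -495245/2 ≈ -2.4762e+5
(-295558 + b)*((23680 + 61209) + 127573) = (-295558 - 495245/2)*((23680 + 61209) + 127573) = -1086361*(84889 + 127573)/2 = -1086361/2*212462 = -115405215391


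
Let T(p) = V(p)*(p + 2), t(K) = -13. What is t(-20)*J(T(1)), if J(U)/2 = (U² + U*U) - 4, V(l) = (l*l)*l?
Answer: -364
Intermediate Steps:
V(l) = l³ (V(l) = l²*l = l³)
T(p) = p³*(2 + p) (T(p) = p³*(p + 2) = p³*(2 + p))
J(U) = -8 + 4*U² (J(U) = 2*((U² + U*U) - 4) = 2*((U² + U²) - 4) = 2*(2*U² - 4) = 2*(-4 + 2*U²) = -8 + 4*U²)
t(-20)*J(T(1)) = -13*(-8 + 4*(1³*(2 + 1))²) = -13*(-8 + 4*(1*3)²) = -13*(-8 + 4*3²) = -13*(-8 + 4*9) = -13*(-8 + 36) = -13*28 = -364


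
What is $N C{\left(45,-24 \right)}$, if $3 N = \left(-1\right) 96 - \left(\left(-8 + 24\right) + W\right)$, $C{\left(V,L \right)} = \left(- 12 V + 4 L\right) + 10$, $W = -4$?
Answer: $22536$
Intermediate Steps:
$C{\left(V,L \right)} = 10 - 12 V + 4 L$
$N = -36$ ($N = \frac{\left(-1\right) 96 - \left(\left(-8 + 24\right) - 4\right)}{3} = \frac{-96 - \left(16 - 4\right)}{3} = \frac{-96 - 12}{3} = \frac{1}{3} \left(-108\right) = -36$)
$N C{\left(45,-24 \right)} = - 36 \left(10 - 540 + 4 \left(-24\right)\right) = - 36 \left(10 - 540 - 96\right) = \left(-36\right) \left(-626\right) = 22536$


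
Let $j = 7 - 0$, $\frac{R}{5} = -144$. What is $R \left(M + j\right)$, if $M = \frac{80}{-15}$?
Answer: $-1200$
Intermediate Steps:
$R = -720$ ($R = 5 \left(-144\right) = -720$)
$j = 7$ ($j = 7 + 0 = 7$)
$M = - \frac{16}{3}$ ($M = 80 \left(- \frac{1}{15}\right) = - \frac{16}{3} \approx -5.3333$)
$R \left(M + j\right) = - 720 \left(- \frac{16}{3} + 7\right) = \left(-720\right) \frac{5}{3} = -1200$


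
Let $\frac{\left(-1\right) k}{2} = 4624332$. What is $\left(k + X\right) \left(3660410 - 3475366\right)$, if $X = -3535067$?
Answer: $-2365552719164$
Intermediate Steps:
$k = -9248664$ ($k = \left(-2\right) 4624332 = -9248664$)
$\left(k + X\right) \left(3660410 - 3475366\right) = \left(-9248664 - 3535067\right) \left(3660410 - 3475366\right) = \left(-12783731\right) 185044 = -2365552719164$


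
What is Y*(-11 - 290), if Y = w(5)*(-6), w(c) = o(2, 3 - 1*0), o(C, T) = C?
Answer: 3612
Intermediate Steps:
w(c) = 2
Y = -12 (Y = 2*(-6) = -12)
Y*(-11 - 290) = -12*(-11 - 290) = -12*(-301) = 3612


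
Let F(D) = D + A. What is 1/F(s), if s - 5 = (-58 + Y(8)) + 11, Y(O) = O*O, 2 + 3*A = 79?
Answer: 3/143 ≈ 0.020979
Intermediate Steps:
A = 77/3 (A = -⅔ + (⅓)*79 = -⅔ + 79/3 = 77/3 ≈ 25.667)
Y(O) = O²
s = 22 (s = 5 + ((-58 + 8²) + 11) = 5 + ((-58 + 64) + 11) = 5 + (6 + 11) = 5 + 17 = 22)
F(D) = 77/3 + D (F(D) = D + 77/3 = 77/3 + D)
1/F(s) = 1/(77/3 + 22) = 1/(143/3) = 3/143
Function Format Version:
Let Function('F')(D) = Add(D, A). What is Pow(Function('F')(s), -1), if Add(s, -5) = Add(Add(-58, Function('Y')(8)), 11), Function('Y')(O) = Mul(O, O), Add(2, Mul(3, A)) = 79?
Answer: Rational(3, 143) ≈ 0.020979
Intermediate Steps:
A = Rational(77, 3) (A = Add(Rational(-2, 3), Mul(Rational(1, 3), 79)) = Add(Rational(-2, 3), Rational(79, 3)) = Rational(77, 3) ≈ 25.667)
Function('Y')(O) = Pow(O, 2)
s = 22 (s = Add(5, Add(Add(-58, Pow(8, 2)), 11)) = Add(5, Add(Add(-58, 64), 11)) = Add(5, Add(6, 11)) = Add(5, 17) = 22)
Function('F')(D) = Add(Rational(77, 3), D) (Function('F')(D) = Add(D, Rational(77, 3)) = Add(Rational(77, 3), D))
Pow(Function('F')(s), -1) = Pow(Add(Rational(77, 3), 22), -1) = Pow(Rational(143, 3), -1) = Rational(3, 143)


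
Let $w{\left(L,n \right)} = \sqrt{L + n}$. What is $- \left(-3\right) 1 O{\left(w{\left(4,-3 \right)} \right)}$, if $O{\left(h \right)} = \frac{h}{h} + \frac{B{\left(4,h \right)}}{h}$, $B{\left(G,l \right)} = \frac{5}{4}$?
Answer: $\frac{27}{4} \approx 6.75$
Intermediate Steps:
$B{\left(G,l \right)} = \frac{5}{4}$ ($B{\left(G,l \right)} = 5 \cdot \frac{1}{4} = \frac{5}{4}$)
$O{\left(h \right)} = 1 + \frac{5}{4 h}$ ($O{\left(h \right)} = \frac{h}{h} + \frac{5}{4 h} = 1 + \frac{5}{4 h}$)
$- \left(-3\right) 1 O{\left(w{\left(4,-3 \right)} \right)} = - \left(-3\right) 1 \frac{\frac{5}{4} + \sqrt{4 - 3}}{\sqrt{4 - 3}} = - \left(-3\right) \frac{\frac{5}{4} + \sqrt{1}}{\sqrt{1}} = - \left(-3\right) \frac{\frac{5}{4} + 1}{1} = - \left(-3\right) 1 \cdot \frac{9}{4} = - \frac{\left(-3\right) 9}{4} = \left(-1\right) \left(- \frac{27}{4}\right) = \frac{27}{4}$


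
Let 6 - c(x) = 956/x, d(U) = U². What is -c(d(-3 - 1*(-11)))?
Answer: 143/16 ≈ 8.9375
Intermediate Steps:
c(x) = 6 - 956/x
-c(d(-3 - 1*(-11))) = -(6 - 956/(-3 - 1*(-11))²) = -(6 - 956/(-3 + 11)²) = -(6 - 956/(8²)) = -(6 - 956/64) = -(6 - 956*1/64) = -(6 - 239/16) = -1*(-143/16) = 143/16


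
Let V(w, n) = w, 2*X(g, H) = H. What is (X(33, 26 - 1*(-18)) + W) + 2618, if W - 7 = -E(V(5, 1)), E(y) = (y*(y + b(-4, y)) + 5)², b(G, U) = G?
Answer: 2547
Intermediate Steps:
X(g, H) = H/2
E(y) = (5 + y*(-4 + y))² (E(y) = (y*(y - 4) + 5)² = (y*(-4 + y) + 5)² = (5 + y*(-4 + y))²)
W = -93 (W = 7 - (5 + 5² - 4*5)² = 7 - (5 + 25 - 20)² = 7 - 1*10² = 7 - 1*100 = 7 - 100 = -93)
(X(33, 26 - 1*(-18)) + W) + 2618 = ((26 - 1*(-18))/2 - 93) + 2618 = ((26 + 18)/2 - 93) + 2618 = ((½)*44 - 93) + 2618 = (22 - 93) + 2618 = -71 + 2618 = 2547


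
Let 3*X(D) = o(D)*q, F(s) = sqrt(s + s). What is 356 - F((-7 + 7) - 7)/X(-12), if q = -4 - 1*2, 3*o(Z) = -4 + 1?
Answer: 356 - I*sqrt(14)/2 ≈ 356.0 - 1.8708*I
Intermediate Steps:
o(Z) = -1 (o(Z) = (-4 + 1)/3 = (1/3)*(-3) = -1)
q = -6 (q = -4 - 2 = -6)
F(s) = sqrt(2)*sqrt(s) (F(s) = sqrt(2*s) = sqrt(2)*sqrt(s))
X(D) = 2 (X(D) = (-1*(-6))/3 = (1/3)*6 = 2)
356 - F((-7 + 7) - 7)/X(-12) = 356 - sqrt(2)*sqrt((-7 + 7) - 7)/2 = 356 - sqrt(2)*sqrt(0 - 7)/2 = 356 - sqrt(2)*sqrt(-7)/2 = 356 - sqrt(2)*(I*sqrt(7))/2 = 356 - I*sqrt(14)/2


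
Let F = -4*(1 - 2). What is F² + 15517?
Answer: 15533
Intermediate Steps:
F = 4 (F = -4*(-1) = 4)
F² + 15517 = 4² + 15517 = 16 + 15517 = 15533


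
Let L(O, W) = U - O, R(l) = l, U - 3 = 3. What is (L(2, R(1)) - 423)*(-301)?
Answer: 126119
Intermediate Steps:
U = 6 (U = 3 + 3 = 6)
L(O, W) = 6 - O
(L(2, R(1)) - 423)*(-301) = ((6 - 1*2) - 423)*(-301) = ((6 - 2) - 423)*(-301) = (4 - 423)*(-301) = -419*(-301) = 126119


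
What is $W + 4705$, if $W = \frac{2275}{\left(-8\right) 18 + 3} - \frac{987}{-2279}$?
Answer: $\frac{1506854437}{321339} \approx 4689.3$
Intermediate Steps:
$W = - \frac{5045558}{321339}$ ($W = \frac{2275}{-144 + 3} - - \frac{987}{2279} = \frac{2275}{-141} + \frac{987}{2279} = 2275 \left(- \frac{1}{141}\right) + \frac{987}{2279} = - \frac{2275}{141} + \frac{987}{2279} = - \frac{5045558}{321339} \approx -15.702$)
$W + 4705 = - \frac{5045558}{321339} + 4705 = \frac{1506854437}{321339}$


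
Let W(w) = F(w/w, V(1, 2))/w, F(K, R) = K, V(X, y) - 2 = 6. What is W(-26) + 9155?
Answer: 238029/26 ≈ 9155.0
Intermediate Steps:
V(X, y) = 8 (V(X, y) = 2 + 6 = 8)
W(w) = 1/w (W(w) = (w/w)/w = 1/w)
W(-26) + 9155 = 1/(-26) + 9155 = -1/26 + 9155 = 238029/26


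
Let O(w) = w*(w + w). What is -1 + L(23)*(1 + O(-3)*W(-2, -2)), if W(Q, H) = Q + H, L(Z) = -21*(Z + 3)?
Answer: 38765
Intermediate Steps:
L(Z) = -63 - 21*Z (L(Z) = -21*(3 + Z) = -63 - 21*Z)
O(w) = 2*w² (O(w) = w*(2*w) = 2*w²)
W(Q, H) = H + Q
-1 + L(23)*(1 + O(-3)*W(-2, -2)) = -1 + (-63 - 21*23)*(1 + (2*(-3)²)*(-2 - 2)) = -1 + (-63 - 483)*(1 + (2*9)*(-4)) = -1 - 546*(1 + 18*(-4)) = -1 - 546*(1 - 72) = -1 - 546*(-71) = -1 + 38766 = 38765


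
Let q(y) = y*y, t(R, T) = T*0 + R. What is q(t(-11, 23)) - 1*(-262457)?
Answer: 262578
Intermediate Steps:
t(R, T) = R (t(R, T) = 0 + R = R)
q(y) = y²
q(t(-11, 23)) - 1*(-262457) = (-11)² - 1*(-262457) = 121 + 262457 = 262578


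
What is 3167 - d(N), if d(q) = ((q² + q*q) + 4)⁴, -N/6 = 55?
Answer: -2250419101639624393889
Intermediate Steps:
N = -330 (N = -6*55 = -330)
d(q) = (4 + 2*q²)⁴ (d(q) = ((q² + q²) + 4)⁴ = (2*q² + 4)⁴ = (4 + 2*q²)⁴)
3167 - d(N) = 3167 - 16*(2 + (-330)²)⁴ = 3167 - 16*(2 + 108900)⁴ = 3167 - 16*108902⁴ = 3167 - 16*140651193852476524816 = 3167 - 1*2250419101639624397056 = 3167 - 2250419101639624397056 = -2250419101639624393889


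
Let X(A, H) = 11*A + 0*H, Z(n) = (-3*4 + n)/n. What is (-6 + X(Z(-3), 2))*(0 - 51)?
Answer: -2499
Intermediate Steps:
Z(n) = (-12 + n)/n
X(A, H) = 11*A (X(A, H) = 11*A + 0 = 11*A)
(-6 + X(Z(-3), 2))*(0 - 51) = (-6 + 11*((-12 - 3)/(-3)))*(0 - 51) = (-6 + 11*(-⅓*(-15)))*(-51) = (-6 + 11*5)*(-51) = (-6 + 55)*(-51) = 49*(-51) = -2499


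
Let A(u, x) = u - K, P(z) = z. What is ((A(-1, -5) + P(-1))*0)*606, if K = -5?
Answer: 0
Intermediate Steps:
A(u, x) = 5 + u (A(u, x) = u - 1*(-5) = u + 5 = 5 + u)
((A(-1, -5) + P(-1))*0)*606 = (((5 - 1) - 1)*0)*606 = ((4 - 1)*0)*606 = (3*0)*606 = 0*606 = 0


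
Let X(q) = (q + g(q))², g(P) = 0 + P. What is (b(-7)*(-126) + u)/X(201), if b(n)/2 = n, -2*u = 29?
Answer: 3499/323208 ≈ 0.010826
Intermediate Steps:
g(P) = P
u = -29/2 (u = -½*29 = -29/2 ≈ -14.500)
X(q) = 4*q² (X(q) = (q + q)² = (2*q)² = 4*q²)
b(n) = 2*n
(b(-7)*(-126) + u)/X(201) = ((2*(-7))*(-126) - 29/2)/((4*201²)) = (-14*(-126) - 29/2)/((4*40401)) = (1764 - 29/2)/161604 = (3499/2)*(1/161604) = 3499/323208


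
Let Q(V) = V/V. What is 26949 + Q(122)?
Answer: 26950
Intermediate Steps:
Q(V) = 1
26949 + Q(122) = 26949 + 1 = 26950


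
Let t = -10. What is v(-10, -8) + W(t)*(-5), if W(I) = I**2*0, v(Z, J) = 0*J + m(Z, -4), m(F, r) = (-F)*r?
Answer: -40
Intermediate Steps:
m(F, r) = -F*r
v(Z, J) = 4*Z (v(Z, J) = 0*J - 1*Z*(-4) = 0 + 4*Z = 4*Z)
W(I) = 0
v(-10, -8) + W(t)*(-5) = 4*(-10) + 0*(-5) = -40 + 0 = -40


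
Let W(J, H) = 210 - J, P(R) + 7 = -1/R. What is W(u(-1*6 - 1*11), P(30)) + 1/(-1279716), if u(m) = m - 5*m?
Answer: 181719671/1279716 ≈ 142.00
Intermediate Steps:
P(R) = -7 - 1/R
u(m) = -4*m
W(u(-1*6 - 1*11), P(30)) + 1/(-1279716) = (210 - (-4)*(-1*6 - 1*11)) + 1/(-1279716) = (210 - (-4)*(-6 - 11)) - 1/1279716 = (210 - (-4)*(-17)) - 1/1279716 = (210 - 1*68) - 1/1279716 = (210 - 68) - 1/1279716 = 142 - 1/1279716 = 181719671/1279716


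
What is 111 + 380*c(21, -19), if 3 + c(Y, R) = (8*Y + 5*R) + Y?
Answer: 34691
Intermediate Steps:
c(Y, R) = -3 + 5*R + 9*Y (c(Y, R) = -3 + ((8*Y + 5*R) + Y) = -3 + ((5*R + 8*Y) + Y) = -3 + (5*R + 9*Y) = -3 + 5*R + 9*Y)
111 + 380*c(21, -19) = 111 + 380*(-3 + 5*(-19) + 9*21) = 111 + 380*(-3 - 95 + 189) = 111 + 380*91 = 111 + 34580 = 34691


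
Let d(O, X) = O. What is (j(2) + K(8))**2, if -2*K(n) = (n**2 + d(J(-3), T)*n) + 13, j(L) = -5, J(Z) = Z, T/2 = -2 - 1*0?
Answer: 3969/4 ≈ 992.25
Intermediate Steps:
T = -4 (T = 2*(-2 - 1*0) = 2*(-2 + 0) = 2*(-2) = -4)
K(n) = -13/2 - n**2/2 + 3*n/2 (K(n) = -((n**2 - 3*n) + 13)/2 = -(13 + n**2 - 3*n)/2 = -13/2 - n**2/2 + 3*n/2)
(j(2) + K(8))**2 = (-5 + (-13/2 - 1/2*8**2 + (3/2)*8))**2 = (-5 + (-13/2 - 1/2*64 + 12))**2 = (-5 + (-13/2 - 32 + 12))**2 = (-5 - 53/2)**2 = (-63/2)**2 = 3969/4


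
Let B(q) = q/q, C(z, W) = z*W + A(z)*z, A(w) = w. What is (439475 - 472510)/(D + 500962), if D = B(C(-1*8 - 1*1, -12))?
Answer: -33035/500963 ≈ -0.065943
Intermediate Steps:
C(z, W) = z**2 + W*z (C(z, W) = z*W + z*z = W*z + z**2 = z**2 + W*z)
B(q) = 1
D = 1
(439475 - 472510)/(D + 500962) = (439475 - 472510)/(1 + 500962) = -33035/500963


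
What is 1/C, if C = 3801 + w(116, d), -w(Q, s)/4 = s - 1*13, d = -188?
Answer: 1/4605 ≈ 0.00021716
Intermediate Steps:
w(Q, s) = 52 - 4*s (w(Q, s) = -4*(s - 1*13) = -4*(s - 13) = -4*(-13 + s) = 52 - 4*s)
C = 4605 (C = 3801 + (52 - 4*(-188)) = 3801 + (52 + 752) = 3801 + 804 = 4605)
1/C = 1/4605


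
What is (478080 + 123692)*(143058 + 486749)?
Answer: 379000218004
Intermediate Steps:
(478080 + 123692)*(143058 + 486749) = 601772*629807 = 379000218004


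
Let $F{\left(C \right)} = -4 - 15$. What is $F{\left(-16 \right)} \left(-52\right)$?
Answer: $988$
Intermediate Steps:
$F{\left(C \right)} = -19$ ($F{\left(C \right)} = -4 - 15 = -19$)
$F{\left(-16 \right)} \left(-52\right) = \left(-19\right) \left(-52\right) = 988$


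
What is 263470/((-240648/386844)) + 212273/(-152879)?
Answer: -649239675611776/1532917733 ≈ -4.2353e+5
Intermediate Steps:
263470/((-240648/386844)) + 212273/(-152879) = 263470/((-240648*1/386844)) + 212273*(-1/152879) = 263470/(-20054/32237) - 212273/152879 = 263470*(-32237/20054) - 212273/152879 = -4246741195/10027 - 212273/152879 = -649239675611776/1532917733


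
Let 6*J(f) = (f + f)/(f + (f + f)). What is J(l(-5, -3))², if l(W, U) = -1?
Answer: 1/81 ≈ 0.012346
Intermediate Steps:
J(f) = ⅑ (J(f) = ((f + f)/(f + (f + f)))/6 = ((2*f)/(f + 2*f))/6 = ((2*f)/((3*f)))/6 = ((2*f)*(1/(3*f)))/6 = (⅙)*(⅔) = ⅑)
J(l(-5, -3))² = (⅑)² = 1/81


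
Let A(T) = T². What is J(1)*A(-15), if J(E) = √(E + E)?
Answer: 225*√2 ≈ 318.20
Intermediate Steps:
J(E) = √2*√E (J(E) = √(2*E) = √2*√E)
J(1)*A(-15) = (√2*√1)*(-15)² = (√2*1)*225 = √2*225 = 225*√2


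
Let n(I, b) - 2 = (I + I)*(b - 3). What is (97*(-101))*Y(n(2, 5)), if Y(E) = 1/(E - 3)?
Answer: -9797/7 ≈ -1399.6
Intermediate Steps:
n(I, b) = 2 + 2*I*(-3 + b) (n(I, b) = 2 + (I + I)*(b - 3) = 2 + (2*I)*(-3 + b) = 2 + 2*I*(-3 + b))
Y(E) = 1/(-3 + E)
(97*(-101))*Y(n(2, 5)) = (97*(-101))/(-3 + (2 - 6*2 + 2*2*5)) = -9797/(-3 + (2 - 12 + 20)) = -9797/(-3 + 10) = -9797/7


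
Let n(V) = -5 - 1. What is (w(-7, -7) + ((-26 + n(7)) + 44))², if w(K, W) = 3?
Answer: 225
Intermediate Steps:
n(V) = -6
(w(-7, -7) + ((-26 + n(7)) + 44))² = (3 + ((-26 - 6) + 44))² = (3 + (-32 + 44))² = (3 + 12)² = 15² = 225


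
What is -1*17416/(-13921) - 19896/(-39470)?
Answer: 482190868/274730935 ≈ 1.7551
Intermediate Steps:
-1*17416/(-13921) - 19896/(-39470) = -17416*(-1/13921) - 19896*(-1/39470) = 17416/13921 + 9948/19735 = 482190868/274730935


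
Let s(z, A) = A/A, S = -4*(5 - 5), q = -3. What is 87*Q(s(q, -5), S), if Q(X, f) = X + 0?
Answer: 87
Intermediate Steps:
S = 0 (S = -4*0 = 0)
s(z, A) = 1
Q(X, f) = X
87*Q(s(q, -5), S) = 87*1 = 87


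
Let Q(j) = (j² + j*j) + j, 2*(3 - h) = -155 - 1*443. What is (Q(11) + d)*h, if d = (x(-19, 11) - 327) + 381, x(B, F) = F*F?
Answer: 129256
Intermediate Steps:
h = 302 (h = 3 - (-155 - 1*443)/2 = 3 - (-155 - 443)/2 = 3 - ½*(-598) = 3 + 299 = 302)
Q(j) = j + 2*j² (Q(j) = (j² + j²) + j = 2*j² + j = j + 2*j²)
x(B, F) = F²
d = 175 (d = (11² - 327) + 381 = (121 - 327) + 381 = -206 + 381 = 175)
(Q(11) + d)*h = (11*(1 + 2*11) + 175)*302 = (11*(1 + 22) + 175)*302 = (11*23 + 175)*302 = (253 + 175)*302 = 428*302 = 129256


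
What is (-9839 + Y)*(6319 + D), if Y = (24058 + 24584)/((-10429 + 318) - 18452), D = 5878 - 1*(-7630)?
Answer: -1857657713391/9521 ≈ -1.9511e+8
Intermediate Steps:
D = 13508 (D = 5878 + 7630 = 13508)
Y = -16214/9521 (Y = 48642/(-10111 - 18452) = 48642/(-28563) = 48642*(-1/28563) = -16214/9521 ≈ -1.7030)
(-9839 + Y)*(6319 + D) = (-9839 - 16214/9521)*(6319 + 13508) = -93693333/9521*19827 = -1857657713391/9521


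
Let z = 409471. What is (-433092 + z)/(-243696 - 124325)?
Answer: 23621/368021 ≈ 0.064184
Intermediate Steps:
(-433092 + z)/(-243696 - 124325) = (-433092 + 409471)/(-243696 - 124325) = -23621/(-368021) = -23621*(-1/368021) = 23621/368021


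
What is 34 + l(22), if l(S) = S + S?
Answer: 78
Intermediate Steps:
l(S) = 2*S
34 + l(22) = 34 + 2*22 = 34 + 44 = 78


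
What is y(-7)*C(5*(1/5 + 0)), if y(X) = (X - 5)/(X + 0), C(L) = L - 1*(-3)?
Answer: 48/7 ≈ 6.8571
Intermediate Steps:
C(L) = 3 + L (C(L) = L + 3 = 3 + L)
y(X) = (-5 + X)/X
y(-7)*C(5*(1/5 + 0)) = ((-5 - 7)/(-7))*(3 + 5*(1/5 + 0)) = (-1/7*(-12))*(3 + 5*(1/5 + 0)) = 12*(3 + 5*(1/5))/7 = 12*(3 + 1)/7 = (12/7)*4 = 48/7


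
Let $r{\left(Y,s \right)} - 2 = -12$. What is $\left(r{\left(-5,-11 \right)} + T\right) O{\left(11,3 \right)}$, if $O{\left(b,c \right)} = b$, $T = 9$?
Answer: $-11$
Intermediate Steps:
$r{\left(Y,s \right)} = -10$ ($r{\left(Y,s \right)} = 2 - 12 = -10$)
$\left(r{\left(-5,-11 \right)} + T\right) O{\left(11,3 \right)} = \left(-10 + 9\right) 11 = \left(-1\right) 11 = -11$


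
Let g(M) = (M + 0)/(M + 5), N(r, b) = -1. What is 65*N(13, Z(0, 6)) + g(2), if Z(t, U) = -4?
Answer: -453/7 ≈ -64.714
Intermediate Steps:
g(M) = M/(5 + M)
65*N(13, Z(0, 6)) + g(2) = 65*(-1) + 2/(5 + 2) = -65 + 2/7 = -453/7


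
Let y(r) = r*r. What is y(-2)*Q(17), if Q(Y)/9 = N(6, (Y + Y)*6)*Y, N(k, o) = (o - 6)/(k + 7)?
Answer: 121176/13 ≈ 9321.2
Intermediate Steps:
y(r) = r**2
N(k, o) = (-6 + o)/(7 + k)
Q(Y) = 9*Y*(-6/13 + 12*Y/13) (Q(Y) = 9*(((-6 + (Y + Y)*6)/(7 + 6))*Y) = 9*(((-6 + (2*Y)*6)/13)*Y) = 9*(((-6 + 12*Y)/13)*Y) = 9*((-6/13 + 12*Y/13)*Y) = 9*(Y*(-6/13 + 12*Y/13)) = 9*Y*(-6/13 + 12*Y/13))
y(-2)*Q(17) = (-2)**2*((54/13)*17*(-1 + 2*17)) = 4*((54/13)*17*(-1 + 34)) = 4*((54/13)*17*33) = 4*(30294/13) = 121176/13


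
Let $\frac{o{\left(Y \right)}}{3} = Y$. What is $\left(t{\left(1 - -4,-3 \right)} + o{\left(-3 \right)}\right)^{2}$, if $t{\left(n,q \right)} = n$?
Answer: $16$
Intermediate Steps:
$o{\left(Y \right)} = 3 Y$
$\left(t{\left(1 - -4,-3 \right)} + o{\left(-3 \right)}\right)^{2} = \left(\left(1 - -4\right) + 3 \left(-3\right)\right)^{2} = \left(\left(1 + 4\right) - 9\right)^{2} = \left(5 - 9\right)^{2} = \left(-4\right)^{2} = 16$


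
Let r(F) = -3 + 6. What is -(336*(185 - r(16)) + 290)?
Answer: -61442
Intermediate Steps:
r(F) = 3
-(336*(185 - r(16)) + 290) = -(336*(185 - 1*3) + 290) = -(336*(185 - 3) + 290) = -(336*182 + 290) = -(61152 + 290) = -1*61442 = -61442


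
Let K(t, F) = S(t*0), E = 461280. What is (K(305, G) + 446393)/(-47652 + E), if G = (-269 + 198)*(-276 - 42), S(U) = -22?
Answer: 446371/413628 ≈ 1.0792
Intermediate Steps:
G = 22578 (G = -71*(-318) = 22578)
K(t, F) = -22
(K(305, G) + 446393)/(-47652 + E) = (-22 + 446393)/(-47652 + 461280) = 446371/413628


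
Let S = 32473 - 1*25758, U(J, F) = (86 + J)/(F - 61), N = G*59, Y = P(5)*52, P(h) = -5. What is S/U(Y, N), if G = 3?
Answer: -13430/3 ≈ -4476.7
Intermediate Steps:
Y = -260 (Y = -5*52 = -260)
N = 177 (N = 3*59 = 177)
U(J, F) = (86 + J)/(-61 + F)
S = 6715 (S = 32473 - 25758 = 6715)
S/U(Y, N) = 6715/(((86 - 260)/(-61 + 177))) = 6715/((-174/116)) = 6715/(((1/116)*(-174))) = 6715/(-3/2) = 6715*(-2/3) = -13430/3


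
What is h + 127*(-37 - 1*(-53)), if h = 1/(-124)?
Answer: 251967/124 ≈ 2032.0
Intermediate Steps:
h = -1/124 ≈ -0.0080645
h + 127*(-37 - 1*(-53)) = -1/124 + 127*(-37 - 1*(-53)) = -1/124 + 127*(-37 + 53) = -1/124 + 127*16 = -1/124 + 2032 = 251967/124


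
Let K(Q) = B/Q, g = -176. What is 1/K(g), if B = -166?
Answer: 88/83 ≈ 1.0602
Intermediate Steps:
K(Q) = -166/Q
1/K(g) = 1/(-166/(-176)) = 1/(-166*(-1/176)) = 1/(83/88) = 88/83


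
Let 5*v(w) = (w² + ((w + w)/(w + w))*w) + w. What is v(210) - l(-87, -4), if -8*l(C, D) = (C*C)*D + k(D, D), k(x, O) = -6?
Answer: 20475/4 ≈ 5118.8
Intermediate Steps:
l(C, D) = ¾ - D*C²/8 (l(C, D) = -((C*C)*D - 6)/8 = -(C²*D - 6)/8 = -(D*C² - 6)/8 = -(-6 + D*C²)/8 = ¾ - D*C²/8)
v(w) = w²/5 + 2*w/5 (v(w) = ((w² + ((w + w)/(w + w))*w) + w)/5 = ((w² + ((2*w)/((2*w)))*w) + w)/5 = ((w² + ((2*w)*(1/(2*w)))*w) + w)/5 = ((w² + 1*w) + w)/5 = ((w² + w) + w)/5 = ((w + w²) + w)/5 = (w² + 2*w)/5 = w²/5 + 2*w/5)
v(210) - l(-87, -4) = (⅕)*210*(2 + 210) - (¾ - ⅛*(-4)*(-87)²) = (⅕)*210*212 - (¾ - ⅛*(-4)*7569) = 8904 - (¾ + 7569/2) = 8904 - 1*15141/4 = 8904 - 15141/4 = 20475/4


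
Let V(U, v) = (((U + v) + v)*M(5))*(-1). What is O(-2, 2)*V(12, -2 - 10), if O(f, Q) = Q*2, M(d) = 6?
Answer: 288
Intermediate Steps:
O(f, Q) = 2*Q
V(U, v) = -12*v - 6*U (V(U, v) = (((U + v) + v)*6)*(-1) = ((U + 2*v)*6)*(-1) = (6*U + 12*v)*(-1) = -12*v - 6*U)
O(-2, 2)*V(12, -2 - 10) = (2*2)*(-12*(-2 - 10) - 6*12) = 4*(-12*(-12) - 72) = 4*(144 - 72) = 4*72 = 288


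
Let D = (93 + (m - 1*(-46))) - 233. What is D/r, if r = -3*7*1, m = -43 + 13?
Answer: 124/21 ≈ 5.9048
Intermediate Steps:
m = -30
r = -21 (r = -21*1 = -21)
D = -124 (D = (93 + (-30 - 1*(-46))) - 233 = (93 + (-30 + 46)) - 233 = (93 + 16) - 233 = 109 - 233 = -124)
D/r = -124/(-21) = -1/21*(-124) = 124/21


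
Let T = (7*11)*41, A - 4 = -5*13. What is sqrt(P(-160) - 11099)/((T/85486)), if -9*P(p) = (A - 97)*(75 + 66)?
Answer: 85486*I*sqrt(77613)/9471 ≈ 2514.6*I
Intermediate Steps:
A = -61 (A = 4 - 5*13 = 4 - 65 = -61)
P(p) = 7426/3 (P(p) = -(-61 - 97)*(75 + 66)/9 = -(-158)*141/9 = -1/9*(-22278) = 7426/3)
T = 3157 (T = 77*41 = 3157)
sqrt(P(-160) - 11099)/((T/85486)) = sqrt(7426/3 - 11099)/((3157/85486)) = sqrt(-25871/3)/((3157*(1/85486))) = (I*sqrt(77613)/3)/(3157/85486) = (I*sqrt(77613)/3)*(85486/3157) = 85486*I*sqrt(77613)/9471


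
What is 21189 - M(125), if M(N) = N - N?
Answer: 21189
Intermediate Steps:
M(N) = 0
21189 - M(125) = 21189 - 1*0 = 21189 + 0 = 21189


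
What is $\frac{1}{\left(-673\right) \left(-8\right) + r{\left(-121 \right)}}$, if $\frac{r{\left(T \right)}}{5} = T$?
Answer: $\frac{1}{4779} \approx 0.00020925$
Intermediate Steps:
$r{\left(T \right)} = 5 T$
$\frac{1}{\left(-673\right) \left(-8\right) + r{\left(-121 \right)}} = \frac{1}{\left(-673\right) \left(-8\right) + 5 \left(-121\right)} = \frac{1}{5384 - 605} = \frac{1}{4779}$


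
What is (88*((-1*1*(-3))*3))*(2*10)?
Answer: 15840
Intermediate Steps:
(88*((-1*1*(-3))*3))*(2*10) = (88*(-1*(-3)*3))*20 = (88*(3*3))*20 = (88*9)*20 = 792*20 = 15840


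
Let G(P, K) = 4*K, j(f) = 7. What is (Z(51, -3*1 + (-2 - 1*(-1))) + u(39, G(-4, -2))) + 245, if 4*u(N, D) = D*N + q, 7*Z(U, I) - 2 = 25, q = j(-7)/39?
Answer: 186625/1092 ≈ 170.90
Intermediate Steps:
q = 7/39 ≈ 0.17949
Z(U, I) = 27/7 (Z(U, I) = 2/7 + (⅐)*25 = 2/7 + 25/7 = 27/7)
u(N, D) = 7/156 + D*N/4 (u(N, D) = (D*N + 7/39)/4 = (7/39 + D*N)/4 = 7/156 + D*N/4)
(Z(51, -3*1 + (-2 - 1*(-1))) + u(39, G(-4, -2))) + 245 = (27/7 + (7/156 + (¼)*(4*(-2))*39)) + 245 = (27/7 + (7/156 + (¼)*(-8)*39)) + 245 = (27/7 + (7/156 - 78)) + 245 = (27/7 - 12161/156) + 245 = -80915/1092 + 245 = 186625/1092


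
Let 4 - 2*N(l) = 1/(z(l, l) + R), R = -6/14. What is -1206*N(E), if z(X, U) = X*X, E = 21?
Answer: -2478129/1028 ≈ -2410.6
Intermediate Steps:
R = -3/7 (R = -6*1/14 = -3/7 ≈ -0.42857)
z(X, U) = X²
N(l) = 2 - 1/(2*(-3/7 + l²)) (N(l) = 2 - 1/(2*(l² - 3/7)) = 2 - 1/(2*(-3/7 + l²)))
-1206*N(E) = -603*(-19 + 28*21²)/(-3 + 7*21²) = -603*(-19 + 28*441)/(-3 + 7*441) = -603*(-19 + 12348)/(-3 + 3087) = -603*12329/3084 = -1206*12329/6168 = -2478129/1028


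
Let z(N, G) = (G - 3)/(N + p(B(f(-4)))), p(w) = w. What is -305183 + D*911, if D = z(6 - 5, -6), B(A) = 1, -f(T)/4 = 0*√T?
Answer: -618565/2 ≈ -3.0928e+5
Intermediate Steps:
f(T) = 0 (f(T) = -0*√T = -4*0 = 0)
z(N, G) = (-3 + G)/(1 + N) (z(N, G) = (G - 3)/(N + 1) = (-3 + G)/(1 + N))
D = -9/2 (D = (-3 - 6)/(1 + (6 - 5)) = -9/(1 + 1) = -9/2 ≈ -4.5000)
-305183 + D*911 = -305183 - 9/2*911 = -305183 - 8199/2 = -618565/2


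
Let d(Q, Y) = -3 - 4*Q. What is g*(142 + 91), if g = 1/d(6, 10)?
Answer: -233/27 ≈ -8.6296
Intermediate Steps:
g = -1/27 (g = 1/(-3 - 4*6) = 1/(-3 - 24) = 1/(-27) = -1/27 ≈ -0.037037)
g*(142 + 91) = -(142 + 91)/27 = -1/27*233 = -233/27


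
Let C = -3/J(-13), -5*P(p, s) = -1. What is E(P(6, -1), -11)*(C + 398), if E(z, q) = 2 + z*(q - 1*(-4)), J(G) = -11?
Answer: 13143/55 ≈ 238.96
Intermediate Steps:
P(p, s) = 1/5 (P(p, s) = -1/5*(-1) = 1/5)
C = 3/11 (C = -3/(-11) = -3*(-1/11) = 3/11 ≈ 0.27273)
E(z, q) = 2 + z*(4 + q) (E(z, q) = 2 + z*(q + 4) = 2 + z*(4 + q))
E(P(6, -1), -11)*(C + 398) = (2 + 4*(1/5) - 11*1/5)*(3/11 + 398) = (2 + 4/5 - 11/5)*(4381/11) = (3/5)*(4381/11) = 13143/55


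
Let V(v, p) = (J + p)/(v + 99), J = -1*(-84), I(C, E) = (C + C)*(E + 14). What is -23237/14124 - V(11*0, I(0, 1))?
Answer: -35221/14124 ≈ -2.4937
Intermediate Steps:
I(C, E) = 2*C*(14 + E) (I(C, E) = (2*C)*(14 + E) = 2*C*(14 + E))
J = 84
V(v, p) = (84 + p)/(99 + v) (V(v, p) = (84 + p)/(v + 99) = (84 + p)/(99 + v))
-23237/14124 - V(11*0, I(0, 1)) = -23237/14124 - (84 + 2*0*(14 + 1))/(99 + 11*0) = -23237*1/14124 - (84 + 2*0*15)/(99 + 0) = -23237/14124 - (84 + 0)/99 = -23237/14124 - 84/99 = -23237/14124 - 1*28/33 = -23237/14124 - 28/33 = -35221/14124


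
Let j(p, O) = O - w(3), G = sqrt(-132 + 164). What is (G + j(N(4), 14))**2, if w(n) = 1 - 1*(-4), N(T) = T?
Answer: 113 + 72*sqrt(2) ≈ 214.82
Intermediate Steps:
w(n) = 5 (w(n) = 1 + 4 = 5)
G = 4*sqrt(2) (G = sqrt(32) = 4*sqrt(2) ≈ 5.6569)
j(p, O) = -5 + O (j(p, O) = O - 1*5 = O - 5 = -5 + O)
(G + j(N(4), 14))**2 = (4*sqrt(2) + (-5 + 14))**2 = (4*sqrt(2) + 9)**2 = (9 + 4*sqrt(2))**2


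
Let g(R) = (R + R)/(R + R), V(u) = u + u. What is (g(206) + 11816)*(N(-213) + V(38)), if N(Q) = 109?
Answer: 2186145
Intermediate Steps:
V(u) = 2*u
g(R) = 1 (g(R) = (2*R)/((2*R)) = (2*R)*(1/(2*R)) = 1)
(g(206) + 11816)*(N(-213) + V(38)) = (1 + 11816)*(109 + 2*38) = 11817*(109 + 76) = 11817*185 = 2186145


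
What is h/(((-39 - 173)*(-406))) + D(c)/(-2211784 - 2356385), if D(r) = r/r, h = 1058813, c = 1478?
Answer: 690976662475/56170206024 ≈ 12.301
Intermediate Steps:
D(r) = 1
h/(((-39 - 173)*(-406))) + D(c)/(-2211784 - 2356385) = 1058813/(((-39 - 173)*(-406))) + 1/(-2211784 - 2356385) = 1058813/((-212*(-406))) + 1/(-4568169) = 1058813/86072 + 1*(-1/4568169) = 1058813*(1/86072) - 1/4568169 = 151259/12296 - 1/4568169 = 690976662475/56170206024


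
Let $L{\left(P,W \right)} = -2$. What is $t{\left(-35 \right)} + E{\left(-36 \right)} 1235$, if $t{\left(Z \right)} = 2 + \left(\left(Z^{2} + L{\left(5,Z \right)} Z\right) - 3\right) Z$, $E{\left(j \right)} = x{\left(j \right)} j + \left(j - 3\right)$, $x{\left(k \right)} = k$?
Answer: $1507177$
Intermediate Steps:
$E{\left(j \right)} = -3 + j + j^{2}$ ($E{\left(j \right)} = j j + \left(j - 3\right) = j^{2} + \left(j - 3\right) = j^{2} + \left(-3 + j\right) = -3 + j + j^{2}$)
$t{\left(Z \right)} = 2 + Z \left(-3 + Z^{2} - 2 Z\right)$ ($t{\left(Z \right)} = 2 + \left(\left(Z^{2} - 2 Z\right) - 3\right) Z = 2 + \left(-3 + Z^{2} - 2 Z\right) Z = 2 + Z \left(-3 + Z^{2} - 2 Z\right)$)
$t{\left(-35 \right)} + E{\left(-36 \right)} 1235 = \left(2 + \left(-35\right)^{3} - -105 - 2 \left(-35\right)^{2}\right) + \left(-3 - 36 + \left(-36\right)^{2}\right) 1235 = \left(2 - 42875 + 105 - 2450\right) + \left(-3 - 36 + 1296\right) 1235 = \left(2 - 42875 + 105 - 2450\right) + 1257 \cdot 1235 = -45218 + 1552395 = 1507177$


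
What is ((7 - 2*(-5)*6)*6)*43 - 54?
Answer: 17232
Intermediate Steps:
((7 - 2*(-5)*6)*6)*43 - 54 = ((7 + 10*6)*6)*43 - 54 = ((7 + 60)*6)*43 - 54 = (67*6)*43 - 54 = 402*43 - 54 = 17286 - 54 = 17232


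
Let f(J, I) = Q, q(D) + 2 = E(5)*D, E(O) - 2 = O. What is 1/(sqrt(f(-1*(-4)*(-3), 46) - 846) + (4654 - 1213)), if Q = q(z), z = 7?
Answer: 3441/11841280 - I*sqrt(799)/11841280 ≈ 0.00029059 - 2.3871e-6*I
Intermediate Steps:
E(O) = 2 + O
q(D) = -2 + 7*D (q(D) = -2 + (2 + 5)*D = -2 + 7*D)
Q = 47 (Q = -2 + 7*7 = -2 + 49 = 47)
f(J, I) = 47
1/(sqrt(f(-1*(-4)*(-3), 46) - 846) + (4654 - 1213)) = 1/(sqrt(47 - 846) + (4654 - 1213)) = 1/(sqrt(-799) + 3441) = 1/(I*sqrt(799) + 3441) = 1/(3441 + I*sqrt(799))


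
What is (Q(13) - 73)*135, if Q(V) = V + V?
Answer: -6345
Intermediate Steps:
Q(V) = 2*V
(Q(13) - 73)*135 = (2*13 - 73)*135 = (26 - 73)*135 = -47*135 = -6345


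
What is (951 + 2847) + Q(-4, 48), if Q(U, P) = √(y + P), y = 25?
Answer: 3798 + √73 ≈ 3806.5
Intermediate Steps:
Q(U, P) = √(25 + P)
(951 + 2847) + Q(-4, 48) = (951 + 2847) + √(25 + 48) = 3798 + √73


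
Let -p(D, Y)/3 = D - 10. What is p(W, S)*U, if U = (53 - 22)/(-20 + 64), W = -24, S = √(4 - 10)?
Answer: 1581/22 ≈ 71.864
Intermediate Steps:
S = I*√6 (S = √(-6) = I*√6 ≈ 2.4495*I)
p(D, Y) = 30 - 3*D (p(D, Y) = -3*(D - 10) = -3*(-10 + D) = 30 - 3*D)
U = 31/44 ≈ 0.70455
p(W, S)*U = (30 - 3*(-24))*(31/44) = (30 + 72)*(31/44) = 102*(31/44) = 1581/22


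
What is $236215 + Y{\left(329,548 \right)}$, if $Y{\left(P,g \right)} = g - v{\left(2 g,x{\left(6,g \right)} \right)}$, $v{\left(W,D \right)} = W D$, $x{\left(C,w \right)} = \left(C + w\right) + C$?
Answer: $-376997$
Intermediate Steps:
$x{\left(C,w \right)} = w + 2 C$
$v{\left(W,D \right)} = D W$
$Y{\left(P,g \right)} = g - 2 g \left(12 + g\right)$ ($Y{\left(P,g \right)} = g - \left(g + 2 \cdot 6\right) 2 g = g - \left(g + 12\right) 2 g = g - \left(12 + g\right) 2 g = g - 2 g \left(12 + g\right)$)
$236215 + Y{\left(329,548 \right)} = 236215 + 548 \left(-23 - 1096\right) = 236215 + 548 \left(-1119\right) = 236215 - 613212 = -376997$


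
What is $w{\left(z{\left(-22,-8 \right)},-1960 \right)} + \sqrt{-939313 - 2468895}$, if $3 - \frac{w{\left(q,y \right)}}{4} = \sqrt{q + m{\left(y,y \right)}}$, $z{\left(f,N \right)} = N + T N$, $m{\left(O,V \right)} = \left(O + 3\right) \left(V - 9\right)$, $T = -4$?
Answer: $12 - 4 \sqrt{3853357} + 4 i \sqrt{213013} \approx -7840.0 + 1846.1 i$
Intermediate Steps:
$m{\left(O,V \right)} = \left(-9 + V\right) \left(3 + O\right)$ ($m{\left(O,V \right)} = \left(3 + O\right) \left(-9 + V\right) = \left(-9 + V\right) \left(3 + O\right)$)
$z{\left(f,N \right)} = - 3 N$ ($z{\left(f,N \right)} = N - 4 N = - 3 N$)
$w{\left(q,y \right)} = 12 - 4 \sqrt{-27 + q + y^{2} - 6 y}$ ($w{\left(q,y \right)} = 12 - 4 \sqrt{q + \left(-27 - 9 y + 3 y + y y\right)} = 12 - 4 \sqrt{q + \left(-27 - 9 y + 3 y + y^{2}\right)} = 12 - 4 \sqrt{q - \left(27 - y^{2} + 6 y\right)} = 12 - 4 \sqrt{-27 + q + y^{2} - 6 y}$)
$w{\left(z{\left(-22,-8 \right)},-1960 \right)} + \sqrt{-939313 - 2468895} = \left(12 - 4 \sqrt{-27 - -24 + \left(-1960\right)^{2} - -11760}\right) + \sqrt{-939313 - 2468895} = \left(12 - 4 \sqrt{-27 + 24 + 3841600 + 11760}\right) + \sqrt{-3408208} = \left(12 - 4 \sqrt{3853357}\right) + 4 i \sqrt{213013} = 12 - 4 \sqrt{3853357} + 4 i \sqrt{213013}$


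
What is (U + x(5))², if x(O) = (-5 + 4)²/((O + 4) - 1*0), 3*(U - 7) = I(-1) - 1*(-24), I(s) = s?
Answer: 17689/81 ≈ 218.38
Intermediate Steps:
U = 44/3 (U = 7 + (-1 - 1*(-24))/3 = 7 + (-1 + 24)/3 = 7 + (⅓)*23 = 7 + 23/3 = 44/3 ≈ 14.667)
x(O) = 1/(4 + O) (x(O) = (-1)²/((4 + O) + 0) = 1/(4 + O))
(U + x(5))² = (44/3 + 1/(4 + 5))² = (44/3 + 1/9)² = (44/3 + ⅑)² = (133/9)² = 17689/81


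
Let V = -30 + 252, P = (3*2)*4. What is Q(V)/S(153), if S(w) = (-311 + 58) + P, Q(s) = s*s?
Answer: -49284/229 ≈ -215.21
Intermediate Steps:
P = 24 (P = 6*4 = 24)
V = 222
Q(s) = s**2
S(w) = -229 (S(w) = (-311 + 58) + 24 = -253 + 24 = -229)
Q(V)/S(153) = 222**2/(-229) = 49284*(-1/229) = -49284/229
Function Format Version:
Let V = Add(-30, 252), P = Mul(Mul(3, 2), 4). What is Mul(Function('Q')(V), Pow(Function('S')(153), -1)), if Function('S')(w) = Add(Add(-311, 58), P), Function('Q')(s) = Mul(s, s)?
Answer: Rational(-49284, 229) ≈ -215.21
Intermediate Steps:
P = 24 (P = Mul(6, 4) = 24)
V = 222
Function('Q')(s) = Pow(s, 2)
Function('S')(w) = -229 (Function('S')(w) = Add(Add(-311, 58), 24) = Add(-253, 24) = -229)
Mul(Function('Q')(V), Pow(Function('S')(153), -1)) = Mul(Pow(222, 2), Pow(-229, -1)) = Mul(49284, Rational(-1, 229)) = Rational(-49284, 229)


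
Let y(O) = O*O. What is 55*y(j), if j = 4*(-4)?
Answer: 14080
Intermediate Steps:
j = -16
y(O) = O²
55*y(j) = 55*(-16)² = 55*256 = 14080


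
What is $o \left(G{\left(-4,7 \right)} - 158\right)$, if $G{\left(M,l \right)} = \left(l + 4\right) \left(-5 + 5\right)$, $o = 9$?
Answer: $-1422$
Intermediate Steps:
$G{\left(M,l \right)} = 0$ ($G{\left(M,l \right)} = \left(4 + l\right) 0 = 0$)
$o \left(G{\left(-4,7 \right)} - 158\right) = 9 \left(0 - 158\right) = 9 \left(-158\right) = -1422$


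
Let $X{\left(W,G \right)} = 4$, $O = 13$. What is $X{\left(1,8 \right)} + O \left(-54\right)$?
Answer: $-698$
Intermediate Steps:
$X{\left(1,8 \right)} + O \left(-54\right) = 4 + 13 \left(-54\right) = 4 - 702 = -698$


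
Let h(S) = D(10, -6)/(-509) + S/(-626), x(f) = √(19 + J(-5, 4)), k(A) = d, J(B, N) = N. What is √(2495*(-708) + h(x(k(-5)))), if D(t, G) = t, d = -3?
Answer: √(-179344492140884600 - 162184706*√23)/318634 ≈ 1329.1*I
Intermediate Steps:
k(A) = -3
x(f) = √23 (x(f) = √(19 + 4) = √23)
h(S) = -10/509 - S/626 (h(S) = 10/(-509) + S/(-626) = 10*(-1/509) + S*(-1/626) = -10/509 - S/626)
√(2495*(-708) + h(x(k(-5)))) = √(2495*(-708) + (-10/509 - √23/626)) = √(-1766460 + (-10/509 - √23/626)) = √(-899128150/509 - √23/626)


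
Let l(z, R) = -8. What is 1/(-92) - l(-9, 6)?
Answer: 735/92 ≈ 7.9891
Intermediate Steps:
1/(-92) - l(-9, 6) = 1/(-92) - 1*(-8) = -1/92 + 8 = 735/92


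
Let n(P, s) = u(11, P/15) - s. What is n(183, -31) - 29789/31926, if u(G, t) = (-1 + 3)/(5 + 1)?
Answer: 970559/31926 ≈ 30.400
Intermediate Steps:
u(G, t) = ⅓ (u(G, t) = 2/6 = 2*(⅙) = ⅓)
n(P, s) = ⅓ - s
n(183, -31) - 29789/31926 = (⅓ - 1*(-31)) - 29789/31926 = (⅓ + 31) - 29789/31926 = 94/3 - 1*29789/31926 = 94/3 - 29789/31926 = 970559/31926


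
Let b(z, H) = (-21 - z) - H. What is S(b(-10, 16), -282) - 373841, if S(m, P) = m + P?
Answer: -374150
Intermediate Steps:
b(z, H) = -21 - H - z
S(m, P) = P + m
S(b(-10, 16), -282) - 373841 = (-282 + (-21 - 1*16 - 1*(-10))) - 373841 = (-282 + (-21 - 16 + 10)) - 373841 = (-282 - 27) - 373841 = -309 - 373841 = -374150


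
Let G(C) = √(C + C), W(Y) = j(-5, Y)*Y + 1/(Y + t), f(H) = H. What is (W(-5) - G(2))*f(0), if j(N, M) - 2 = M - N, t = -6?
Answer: 0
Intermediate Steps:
j(N, M) = 2 + M - N (j(N, M) = 2 + (M - N) = 2 + M - N)
W(Y) = 1/(-6 + Y) + Y*(7 + Y) (W(Y) = (2 + Y - 1*(-5))*Y + 1/(Y - 6) = (2 + Y + 5)*Y + 1/(-6 + Y) = (7 + Y)*Y + 1/(-6 + Y) = Y*(7 + Y) + 1/(-6 + Y) = 1/(-6 + Y) + Y*(7 + Y))
G(C) = √2*√C (G(C) = √(2*C) = √2*√C)
(W(-5) - G(2))*f(0) = ((1 + (-5)² + (-5)³ - 42*(-5))/(-6 - 5) - √2*√2)*0 = ((1 + 25 - 125 + 210)/(-11) - 1*2)*0 = (-1/11*111 - 2)*0 = (-111/11 - 2)*0 = -133/11*0 = 0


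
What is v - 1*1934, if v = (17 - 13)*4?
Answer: -1918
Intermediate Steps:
v = 16 (v = 4*4 = 16)
v - 1*1934 = 16 - 1*1934 = 16 - 1934 = -1918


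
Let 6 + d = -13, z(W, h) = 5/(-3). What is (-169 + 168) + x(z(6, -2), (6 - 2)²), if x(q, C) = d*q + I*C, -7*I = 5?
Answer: 404/21 ≈ 19.238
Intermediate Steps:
I = -5/7 (I = -⅐*5 = -5/7 ≈ -0.71429)
z(W, h) = -5/3 (z(W, h) = 5*(-⅓) = -5/3)
d = -19 (d = -6 - 13 = -19)
x(q, C) = -19*q - 5*C/7
(-169 + 168) + x(z(6, -2), (6 - 2)²) = (-169 + 168) + (-19*(-5/3) - 5*(6 - 2)²/7) = -1 + (95/3 - 5/7*4²) = -1 + (95/3 - 5/7*16) = -1 + (95/3 - 80/7) = -1 + 425/21 = 404/21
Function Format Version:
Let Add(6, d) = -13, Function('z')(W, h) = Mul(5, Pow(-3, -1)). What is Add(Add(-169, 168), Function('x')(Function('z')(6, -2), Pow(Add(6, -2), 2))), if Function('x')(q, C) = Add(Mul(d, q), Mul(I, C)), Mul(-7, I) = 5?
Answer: Rational(404, 21) ≈ 19.238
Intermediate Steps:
I = Rational(-5, 7) (I = Mul(Rational(-1, 7), 5) = Rational(-5, 7) ≈ -0.71429)
Function('z')(W, h) = Rational(-5, 3) (Function('z')(W, h) = Mul(5, Rational(-1, 3)) = Rational(-5, 3))
d = -19 (d = Add(-6, -13) = -19)
Function('x')(q, C) = Add(Mul(-19, q), Mul(Rational(-5, 7), C))
Add(Add(-169, 168), Function('x')(Function('z')(6, -2), Pow(Add(6, -2), 2))) = Add(Add(-169, 168), Add(Mul(-19, Rational(-5, 3)), Mul(Rational(-5, 7), Pow(Add(6, -2), 2)))) = Add(-1, Add(Rational(95, 3), Mul(Rational(-5, 7), Pow(4, 2)))) = Add(-1, Add(Rational(95, 3), Mul(Rational(-5, 7), 16))) = Add(-1, Add(Rational(95, 3), Rational(-80, 7))) = Add(-1, Rational(425, 21)) = Rational(404, 21)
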